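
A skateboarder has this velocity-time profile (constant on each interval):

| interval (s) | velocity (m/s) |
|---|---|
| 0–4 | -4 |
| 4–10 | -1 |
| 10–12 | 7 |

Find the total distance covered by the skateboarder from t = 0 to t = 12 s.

Distance (not displacement) is the total path length: add the absolute areas under v-t.
0–4 s: |-4| × 4 = 16 m
4–10 s: |-1| × 6 = 6 m
10–12 s: |7| × 2 = 14 m
Total distance = 36 m

36 m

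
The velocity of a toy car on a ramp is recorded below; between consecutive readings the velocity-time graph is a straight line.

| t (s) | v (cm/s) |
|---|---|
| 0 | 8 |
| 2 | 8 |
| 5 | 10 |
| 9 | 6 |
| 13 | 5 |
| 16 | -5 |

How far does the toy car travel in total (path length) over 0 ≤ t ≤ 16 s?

Total distance travelled is ∫|v| dt — sum the magnitudes of each area piece.
0–2 s: |8| × 2 = 16 cm
2–5 s: |½(8 + 10)(3)| = 27 cm
5–9 s: |½(10 + 6)(4)| = 32 cm
9–13 s: |½(6 + 5)(4)| = 22 cm
13–16 s: v = 0 at t = 14.5 s; triangle areas 3.75 + 3.75 = 7.5 cm
Total distance = 104.5 cm

104.5 cm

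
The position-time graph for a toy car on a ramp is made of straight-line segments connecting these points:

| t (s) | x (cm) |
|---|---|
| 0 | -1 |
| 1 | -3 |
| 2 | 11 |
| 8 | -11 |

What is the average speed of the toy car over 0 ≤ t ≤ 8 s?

Average speed = (total path length)/(elapsed time); on a piecewise-linear x-t graph the path length is Σ|Δx|.
0–1 s: |Δx| = |-3 − -1| = 2 cm
1–2 s: |Δx| = |11 − -3| = 14 cm
2–8 s: |Δx| = |-11 − 11| = 22 cm
Total path = 38 cm; average speed = 38/8 = 4.75 cm/s.

4.75 cm/s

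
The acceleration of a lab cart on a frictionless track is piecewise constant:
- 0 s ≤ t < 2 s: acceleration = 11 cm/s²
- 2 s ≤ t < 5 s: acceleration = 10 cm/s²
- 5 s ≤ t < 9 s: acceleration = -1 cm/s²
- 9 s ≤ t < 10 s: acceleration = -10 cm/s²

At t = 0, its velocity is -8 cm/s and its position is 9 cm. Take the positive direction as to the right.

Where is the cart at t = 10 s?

On each constant-a segment, Δv = aΔt and Δx = v₀Δt + ½aΔt²; chain segment to segment.
0–2 s: v starts -8 cm/s; Δx = -8·2 + ½·11·2² = 6 cm; v ends 14 cm/s.
2–5 s: v starts 14 cm/s; Δx = 14·3 + ½·10·3² = 87 cm; v ends 44 cm/s.
5–9 s: v starts 44 cm/s; Δx = 44·4 + ½·-1·4² = 168 cm; v ends 40 cm/s.
9–10 s: v starts 40 cm/s; Δx = 40·1 + ½·-10·1² = 35 cm; v ends 30 cm/s.
x(10) = 9 + Σ Δx = 305 cm.

305 cm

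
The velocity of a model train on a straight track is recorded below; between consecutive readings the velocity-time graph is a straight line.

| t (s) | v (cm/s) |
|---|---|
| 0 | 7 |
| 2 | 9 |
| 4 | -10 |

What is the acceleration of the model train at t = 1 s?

1 cm/s²

Acceleration is the slope of the v-t graph on 0–2 s: (9 − 7)/(2 − 0) = 1 cm/s².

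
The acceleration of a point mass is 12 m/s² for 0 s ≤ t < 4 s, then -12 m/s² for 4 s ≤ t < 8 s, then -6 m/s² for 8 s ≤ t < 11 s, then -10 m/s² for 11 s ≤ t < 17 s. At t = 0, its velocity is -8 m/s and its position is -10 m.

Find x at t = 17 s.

-269 m

On each constant-a segment, Δv = aΔt and Δx = v₀Δt + ½aΔt²; chain segment to segment.
0–4 s: v starts -8 m/s; Δx = -8·4 + ½·12·4² = 64 m; v ends 40 m/s.
4–8 s: v starts 40 m/s; Δx = 40·4 + ½·-12·4² = 64 m; v ends -8 m/s.
8–11 s: v starts -8 m/s; Δx = -8·3 + ½·-6·3² = -51 m; v ends -26 m/s.
11–17 s: v starts -26 m/s; Δx = -26·6 + ½·-10·6² = -336 m; v ends -86 m/s.
x(17) = -10 + Σ Δx = -269 m.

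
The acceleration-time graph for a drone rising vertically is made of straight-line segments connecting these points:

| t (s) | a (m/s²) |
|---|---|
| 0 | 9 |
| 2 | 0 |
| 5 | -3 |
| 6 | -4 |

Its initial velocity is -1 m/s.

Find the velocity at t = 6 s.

0 m/s

Δv equals the area under the a-t graph; then v = v₀ + Δv.
0–2 s: ½(9 + 0)(2) = 9 m/s
2–5 s: ½(0 + -3)(3) = -4.5 m/s
5–6 s: ½(-3 + -4)(1) = -3.5 m/s
Δv = 1 m/s, so v(6) = -1 + (1) = 0 m/s.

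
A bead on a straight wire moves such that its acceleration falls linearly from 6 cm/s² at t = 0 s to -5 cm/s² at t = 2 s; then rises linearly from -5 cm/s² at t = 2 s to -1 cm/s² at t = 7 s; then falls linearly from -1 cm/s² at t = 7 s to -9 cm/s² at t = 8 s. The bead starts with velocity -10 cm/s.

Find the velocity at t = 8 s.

Δv equals the area under the a-t graph; then v = v₀ + Δv.
0–2 s: ½(6 + -5)(2) = 1 cm/s
2–7 s: ½(-5 + -1)(5) = -15 cm/s
7–8 s: ½(-1 + -9)(1) = -5 cm/s
Δv = -19 cm/s, so v(8) = -10 + (-19) = -29 cm/s.

-29 cm/s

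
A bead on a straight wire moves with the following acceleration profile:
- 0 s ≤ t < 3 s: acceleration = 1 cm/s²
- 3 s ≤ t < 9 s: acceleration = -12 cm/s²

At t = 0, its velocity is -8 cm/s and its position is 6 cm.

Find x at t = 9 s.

-259.5 cm

On each constant-a segment, Δv = aΔt and Δx = v₀Δt + ½aΔt²; chain segment to segment.
0–3 s: v starts -8 cm/s; Δx = -8·3 + ½·1·3² = -19.5 cm; v ends -5 cm/s.
3–9 s: v starts -5 cm/s; Δx = -5·6 + ½·-12·6² = -246 cm; v ends -77 cm/s.
x(9) = 6 + Σ Δx = -259.5 cm.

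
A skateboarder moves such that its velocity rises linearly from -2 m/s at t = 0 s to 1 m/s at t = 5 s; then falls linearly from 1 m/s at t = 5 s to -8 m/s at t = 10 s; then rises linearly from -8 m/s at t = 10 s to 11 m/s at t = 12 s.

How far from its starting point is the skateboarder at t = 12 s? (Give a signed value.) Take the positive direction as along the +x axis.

Displacement is the signed area under the v-t curve.
0–5 s: ½(-2 + 1)(5) = -2.5 m
5–10 s: ½(1 + -8)(5) = -17.5 m
10–12 s: ½(-8 + 11)(2) = 3 m
Net displacement = -17 m

-17 m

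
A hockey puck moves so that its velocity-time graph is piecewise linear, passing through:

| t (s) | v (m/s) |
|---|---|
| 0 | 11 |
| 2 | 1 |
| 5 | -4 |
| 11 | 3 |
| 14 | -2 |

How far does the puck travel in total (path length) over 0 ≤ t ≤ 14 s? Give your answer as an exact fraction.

222/7 m

Total distance travelled is ∫|v| dt — sum the magnitudes of each area piece.
0–2 s: |½(11 + 1)(2)| = 12 m
2–5 s: v = 0 at t = 2.6 s; triangle areas 0.3 + 4.8 = 5.1 m
5–11 s: v = 0 at t = 59/7 s; triangle areas 48/7 + 27/7 = 75/7 m
11–14 s: v = 0 at t = 12.8 s; triangle areas 2.7 + 1.2 = 3.9 m
Total distance = 222/7 m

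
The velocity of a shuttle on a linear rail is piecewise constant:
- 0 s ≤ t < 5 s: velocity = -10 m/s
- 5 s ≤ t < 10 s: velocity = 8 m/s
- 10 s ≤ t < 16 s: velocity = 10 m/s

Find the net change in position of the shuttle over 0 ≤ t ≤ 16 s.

Net displacement equals the area under the velocity-time graph (areas below the axis count negative).
0–5 s: -10 × 5 = -50 m
5–10 s: 8 × 5 = 40 m
10–16 s: 10 × 6 = 60 m
Net displacement = 50 m

50 m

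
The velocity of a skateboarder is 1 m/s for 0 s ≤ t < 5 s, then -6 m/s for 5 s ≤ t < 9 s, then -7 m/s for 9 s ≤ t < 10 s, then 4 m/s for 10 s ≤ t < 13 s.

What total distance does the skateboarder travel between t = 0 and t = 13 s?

48 m

Total distance travelled is ∫|v| dt — sum the magnitudes of each area piece.
0–5 s: |1| × 5 = 5 m
5–9 s: |-6| × 4 = 24 m
9–10 s: |-7| × 1 = 7 m
10–13 s: |4| × 3 = 12 m
Total distance = 48 m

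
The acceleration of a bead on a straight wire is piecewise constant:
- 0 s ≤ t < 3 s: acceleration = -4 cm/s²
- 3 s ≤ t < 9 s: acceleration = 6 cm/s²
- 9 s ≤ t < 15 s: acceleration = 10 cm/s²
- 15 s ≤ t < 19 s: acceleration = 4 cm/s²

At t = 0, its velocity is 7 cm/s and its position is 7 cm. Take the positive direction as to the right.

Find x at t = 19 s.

On each constant-a segment, Δv = aΔt and Δx = v₀Δt + ½aΔt²; chain segment to segment.
0–3 s: v starts 7 cm/s; Δx = 7·3 + ½·-4·3² = 3 cm; v ends -5 cm/s.
3–9 s: v starts -5 cm/s; Δx = -5·6 + ½·6·6² = 78 cm; v ends 31 cm/s.
9–15 s: v starts 31 cm/s; Δx = 31·6 + ½·10·6² = 366 cm; v ends 91 cm/s.
15–19 s: v starts 91 cm/s; Δx = 91·4 + ½·4·4² = 396 cm; v ends 107 cm/s.
x(19) = 7 + Σ Δx = 850 cm.

850 cm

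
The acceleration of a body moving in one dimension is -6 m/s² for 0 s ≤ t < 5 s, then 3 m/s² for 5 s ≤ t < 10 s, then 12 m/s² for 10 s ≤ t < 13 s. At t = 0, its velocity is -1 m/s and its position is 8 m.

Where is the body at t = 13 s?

-183.5 m

On each constant-a segment, Δv = aΔt and Δx = v₀Δt + ½aΔt²; chain segment to segment.
0–5 s: v starts -1 m/s; Δx = -1·5 + ½·-6·5² = -80 m; v ends -31 m/s.
5–10 s: v starts -31 m/s; Δx = -31·5 + ½·3·5² = -117.5 m; v ends -16 m/s.
10–13 s: v starts -16 m/s; Δx = -16·3 + ½·12·3² = 6 m; v ends 20 m/s.
x(13) = 8 + Σ Δx = -183.5 m.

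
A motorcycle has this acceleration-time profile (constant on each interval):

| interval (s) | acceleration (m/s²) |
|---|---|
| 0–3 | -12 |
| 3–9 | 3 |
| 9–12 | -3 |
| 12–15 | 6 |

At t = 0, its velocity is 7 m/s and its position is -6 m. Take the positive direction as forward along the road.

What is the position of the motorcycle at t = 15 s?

-238.5 m

On each constant-a segment, Δv = aΔt and Δx = v₀Δt + ½aΔt²; chain segment to segment.
0–3 s: v starts 7 m/s; Δx = 7·3 + ½·-12·3² = -33 m; v ends -29 m/s.
3–9 s: v starts -29 m/s; Δx = -29·6 + ½·3·6² = -120 m; v ends -11 m/s.
9–12 s: v starts -11 m/s; Δx = -11·3 + ½·-3·3² = -46.5 m; v ends -20 m/s.
12–15 s: v starts -20 m/s; Δx = -20·3 + ½·6·3² = -33 m; v ends -2 m/s.
x(15) = -6 + Σ Δx = -238.5 m.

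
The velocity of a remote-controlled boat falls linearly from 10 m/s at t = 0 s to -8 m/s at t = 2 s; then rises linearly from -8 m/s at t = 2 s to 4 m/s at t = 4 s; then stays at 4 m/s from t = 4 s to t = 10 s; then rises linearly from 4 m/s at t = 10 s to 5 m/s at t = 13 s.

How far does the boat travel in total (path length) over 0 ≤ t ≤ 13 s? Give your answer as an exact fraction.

959/18 m

Distance (not displacement) is the total path length: add the absolute areas under v-t.
0–2 s: v = 0 at t = 10/9 s; triangle areas 50/9 + 32/9 = 82/9 m
2–4 s: v = 0 at t = 10/3 s; triangle areas 16/3 + 4/3 = 20/3 m
4–10 s: |4| × 6 = 24 m
10–13 s: |½(4 + 5)(3)| = 13.5 m
Total distance = 959/18 m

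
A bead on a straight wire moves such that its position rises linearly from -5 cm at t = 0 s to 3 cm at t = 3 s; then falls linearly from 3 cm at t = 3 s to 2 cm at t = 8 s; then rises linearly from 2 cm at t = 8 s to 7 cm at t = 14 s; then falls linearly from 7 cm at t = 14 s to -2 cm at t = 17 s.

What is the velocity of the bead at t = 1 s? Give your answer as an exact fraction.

Velocity is the slope of the x-t graph on 0–3 s: (3 − -5)/(3 − 0) = 8/3 cm/s.

8/3 cm/s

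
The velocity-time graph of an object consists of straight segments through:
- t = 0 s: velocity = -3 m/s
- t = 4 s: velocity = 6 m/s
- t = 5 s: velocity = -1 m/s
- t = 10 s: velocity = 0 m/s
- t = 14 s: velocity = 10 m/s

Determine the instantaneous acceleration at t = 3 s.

2.25 m/s²

Acceleration is the slope of the v-t graph on 0–4 s: (6 − -3)/(4 − 0) = 2.25 m/s².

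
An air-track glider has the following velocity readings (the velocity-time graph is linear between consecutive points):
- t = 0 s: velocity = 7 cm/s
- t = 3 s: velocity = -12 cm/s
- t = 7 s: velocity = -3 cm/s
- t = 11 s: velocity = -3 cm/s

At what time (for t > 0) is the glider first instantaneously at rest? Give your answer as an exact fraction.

t = 21/19 s

v changes sign on 0–3 s (from 7 to -12); the graph is linear there, so v = 0 at t = 0 + (-7)·(3 − 0)/(-12 − 7) = 21/19 s.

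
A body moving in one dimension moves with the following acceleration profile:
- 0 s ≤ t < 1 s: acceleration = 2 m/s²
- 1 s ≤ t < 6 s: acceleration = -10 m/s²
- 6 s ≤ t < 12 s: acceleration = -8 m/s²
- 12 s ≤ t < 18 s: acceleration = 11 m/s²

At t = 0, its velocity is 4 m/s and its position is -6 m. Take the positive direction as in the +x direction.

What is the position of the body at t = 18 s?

On each constant-a segment, Δv = aΔt and Δx = v₀Δt + ½aΔt²; chain segment to segment.
0–1 s: v starts 4 m/s; Δx = 4·1 + ½·2·1² = 5 m; v ends 6 m/s.
1–6 s: v starts 6 m/s; Δx = 6·5 + ½·-10·5² = -95 m; v ends -44 m/s.
6–12 s: v starts -44 m/s; Δx = -44·6 + ½·-8·6² = -408 m; v ends -92 m/s.
12–18 s: v starts -92 m/s; Δx = -92·6 + ½·11·6² = -354 m; v ends -26 m/s.
x(18) = -6 + Σ Δx = -858 m.

-858 m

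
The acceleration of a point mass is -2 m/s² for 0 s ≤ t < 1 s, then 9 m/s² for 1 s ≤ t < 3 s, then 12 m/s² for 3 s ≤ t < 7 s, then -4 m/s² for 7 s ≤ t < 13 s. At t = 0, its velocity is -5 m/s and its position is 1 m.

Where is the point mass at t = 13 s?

421 m

On each constant-a segment, Δv = aΔt and Δx = v₀Δt + ½aΔt²; chain segment to segment.
0–1 s: v starts -5 m/s; Δx = -5·1 + ½·-2·1² = -6 m; v ends -7 m/s.
1–3 s: v starts -7 m/s; Δx = -7·2 + ½·9·2² = 4 m; v ends 11 m/s.
3–7 s: v starts 11 m/s; Δx = 11·4 + ½·12·4² = 140 m; v ends 59 m/s.
7–13 s: v starts 59 m/s; Δx = 59·6 + ½·-4·6² = 282 m; v ends 35 m/s.
x(13) = 1 + Σ Δx = 421 m.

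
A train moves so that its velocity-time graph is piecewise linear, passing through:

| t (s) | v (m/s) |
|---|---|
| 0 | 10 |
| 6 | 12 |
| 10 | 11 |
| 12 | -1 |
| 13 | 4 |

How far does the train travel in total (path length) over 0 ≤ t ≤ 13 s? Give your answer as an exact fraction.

1858/15 m

Total distance travelled is ∫|v| dt — sum the magnitudes of each area piece.
0–6 s: |½(10 + 12)(6)| = 66 m
6–10 s: |½(12 + 11)(4)| = 46 m
10–12 s: v = 0 at t = 71/6 s; triangle areas 121/12 + 1/12 = 61/6 m
12–13 s: v = 0 at t = 12.2 s; triangle areas 0.1 + 1.6 = 1.7 m
Total distance = 1858/15 m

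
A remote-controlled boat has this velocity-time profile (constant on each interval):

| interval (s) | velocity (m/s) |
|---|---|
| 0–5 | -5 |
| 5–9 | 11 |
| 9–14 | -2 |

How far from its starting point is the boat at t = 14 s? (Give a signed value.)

9 m

Displacement is the signed area under the v-t curve.
0–5 s: -5 × 5 = -25 m
5–9 s: 11 × 4 = 44 m
9–14 s: -2 × 5 = -10 m
Net displacement = 9 m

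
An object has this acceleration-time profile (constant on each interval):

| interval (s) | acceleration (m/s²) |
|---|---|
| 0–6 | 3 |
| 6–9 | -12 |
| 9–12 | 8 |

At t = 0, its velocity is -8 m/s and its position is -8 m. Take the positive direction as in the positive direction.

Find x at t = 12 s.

On each constant-a segment, Δv = aΔt and Δx = v₀Δt + ½aΔt²; chain segment to segment.
0–6 s: v starts -8 m/s; Δx = -8·6 + ½·3·6² = 6 m; v ends 10 m/s.
6–9 s: v starts 10 m/s; Δx = 10·3 + ½·-12·3² = -24 m; v ends -26 m/s.
9–12 s: v starts -26 m/s; Δx = -26·3 + ½·8·3² = -42 m; v ends -2 m/s.
x(12) = -8 + Σ Δx = -68 m.

-68 m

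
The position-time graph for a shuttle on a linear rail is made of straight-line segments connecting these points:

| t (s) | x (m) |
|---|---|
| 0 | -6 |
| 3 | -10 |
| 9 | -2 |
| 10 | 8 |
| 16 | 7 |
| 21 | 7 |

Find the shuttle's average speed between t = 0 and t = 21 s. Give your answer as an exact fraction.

Average speed = (total path length)/(elapsed time); on a piecewise-linear x-t graph the path length is Σ|Δx|.
0–3 s: |Δx| = |-10 − -6| = 4 m
3–9 s: |Δx| = |-2 − -10| = 8 m
9–10 s: |Δx| = |8 − -2| = 10 m
10–16 s: |Δx| = |7 − 8| = 1 m
16–21 s: |Δx| = |7 − 7| = 0 m
Total path = 23 m; average speed = 23/21 = 23/21 m/s.

23/21 m/s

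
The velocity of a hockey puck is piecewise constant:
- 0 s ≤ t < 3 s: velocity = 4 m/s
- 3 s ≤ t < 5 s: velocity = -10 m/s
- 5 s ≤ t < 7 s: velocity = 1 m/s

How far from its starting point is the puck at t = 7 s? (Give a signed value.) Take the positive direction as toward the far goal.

Net displacement equals the area under the velocity-time graph (areas below the axis count negative).
0–3 s: 4 × 3 = 12 m
3–5 s: -10 × 2 = -20 m
5–7 s: 1 × 2 = 2 m
Net displacement = -6 m

-6 m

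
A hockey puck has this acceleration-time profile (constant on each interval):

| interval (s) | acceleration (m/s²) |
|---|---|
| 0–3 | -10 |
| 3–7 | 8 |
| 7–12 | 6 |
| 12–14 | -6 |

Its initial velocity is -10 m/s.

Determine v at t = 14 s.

Δv equals the area under the a-t graph; then v = v₀ + Δv.
0–3 s: -10 × 3 = -30 m/s
3–7 s: 8 × 4 = 32 m/s
7–12 s: 6 × 5 = 30 m/s
12–14 s: -6 × 2 = -12 m/s
Δv = 20 m/s, so v(14) = -10 + (20) = 10 m/s.

10 m/s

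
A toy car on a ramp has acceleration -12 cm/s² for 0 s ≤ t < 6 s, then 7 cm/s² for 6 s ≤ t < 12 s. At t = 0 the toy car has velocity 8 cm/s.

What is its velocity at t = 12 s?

Δv equals the area under the a-t graph; then v = v₀ + Δv.
0–6 s: -12 × 6 = -72 cm/s
6–12 s: 7 × 6 = 42 cm/s
Δv = -30 cm/s, so v(12) = 8 + (-30) = -22 cm/s.

-22 cm/s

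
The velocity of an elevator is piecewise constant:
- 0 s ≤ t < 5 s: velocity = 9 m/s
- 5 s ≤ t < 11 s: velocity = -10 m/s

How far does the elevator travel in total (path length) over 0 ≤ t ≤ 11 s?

105 m

Distance (not displacement) is the total path length: add the absolute areas under v-t.
0–5 s: |9| × 5 = 45 m
5–11 s: |-10| × 6 = 60 m
Total distance = 105 m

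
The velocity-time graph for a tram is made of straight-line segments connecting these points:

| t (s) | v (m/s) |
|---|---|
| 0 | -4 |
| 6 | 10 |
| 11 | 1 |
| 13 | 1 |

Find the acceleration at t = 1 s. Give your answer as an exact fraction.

Acceleration is the slope of the v-t graph on 0–6 s: (10 − -4)/(6 − 0) = 7/3 m/s².

7/3 m/s²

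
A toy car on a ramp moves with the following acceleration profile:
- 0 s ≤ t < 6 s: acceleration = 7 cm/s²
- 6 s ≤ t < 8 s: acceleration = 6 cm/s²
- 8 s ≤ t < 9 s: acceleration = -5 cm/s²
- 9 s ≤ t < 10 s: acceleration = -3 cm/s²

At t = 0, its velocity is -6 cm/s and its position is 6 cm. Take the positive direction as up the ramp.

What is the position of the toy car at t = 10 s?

267 cm

On each constant-a segment, Δv = aΔt and Δx = v₀Δt + ½aΔt²; chain segment to segment.
0–6 s: v starts -6 cm/s; Δx = -6·6 + ½·7·6² = 90 cm; v ends 36 cm/s.
6–8 s: v starts 36 cm/s; Δx = 36·2 + ½·6·2² = 84 cm; v ends 48 cm/s.
8–9 s: v starts 48 cm/s; Δx = 48·1 + ½·-5·1² = 45.5 cm; v ends 43 cm/s.
9–10 s: v starts 43 cm/s; Δx = 43·1 + ½·-3·1² = 41.5 cm; v ends 40 cm/s.
x(10) = 6 + Σ Δx = 267 cm.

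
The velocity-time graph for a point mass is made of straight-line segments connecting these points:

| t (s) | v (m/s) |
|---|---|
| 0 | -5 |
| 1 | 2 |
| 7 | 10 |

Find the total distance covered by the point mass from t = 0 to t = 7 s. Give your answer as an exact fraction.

533/14 m

Distance (not displacement) is the total path length: add the absolute areas under v-t.
0–1 s: v = 0 at t = 5/7 s; triangle areas 25/14 + 2/7 = 29/14 m
1–7 s: |½(2 + 10)(6)| = 36 m
Total distance = 533/14 m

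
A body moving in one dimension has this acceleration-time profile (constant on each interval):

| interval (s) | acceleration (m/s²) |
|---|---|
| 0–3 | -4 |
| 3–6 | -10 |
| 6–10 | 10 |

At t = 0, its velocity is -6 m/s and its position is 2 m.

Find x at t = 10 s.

On each constant-a segment, Δv = aΔt and Δx = v₀Δt + ½aΔt²; chain segment to segment.
0–3 s: v starts -6 m/s; Δx = -6·3 + ½·-4·3² = -36 m; v ends -18 m/s.
3–6 s: v starts -18 m/s; Δx = -18·3 + ½·-10·3² = -99 m; v ends -48 m/s.
6–10 s: v starts -48 m/s; Δx = -48·4 + ½·10·4² = -112 m; v ends -8 m/s.
x(10) = 2 + Σ Δx = -245 m.

-245 m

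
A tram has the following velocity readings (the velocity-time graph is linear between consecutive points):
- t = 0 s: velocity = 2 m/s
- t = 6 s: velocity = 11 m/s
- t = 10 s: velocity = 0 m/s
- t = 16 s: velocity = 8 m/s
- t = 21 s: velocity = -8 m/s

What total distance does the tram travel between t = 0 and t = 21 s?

105 m

Distance (not displacement) is the total path length: add the absolute areas under v-t.
0–6 s: |½(2 + 11)(6)| = 39 m
6–10 s: |½(11 + 0)(4)| = 22 m
10–16 s: |½(0 + 8)(6)| = 24 m
16–21 s: v = 0 at t = 18.5 s; triangle areas 10 + 10 = 20 m
Total distance = 105 m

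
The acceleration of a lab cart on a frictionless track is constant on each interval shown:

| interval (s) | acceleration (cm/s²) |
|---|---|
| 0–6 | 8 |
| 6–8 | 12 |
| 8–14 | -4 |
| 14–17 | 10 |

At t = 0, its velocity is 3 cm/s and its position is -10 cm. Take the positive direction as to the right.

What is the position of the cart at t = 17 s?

On each constant-a segment, Δv = aΔt and Δx = v₀Δt + ½aΔt²; chain segment to segment.
0–6 s: v starts 3 cm/s; Δx = 3·6 + ½·8·6² = 162 cm; v ends 51 cm/s.
6–8 s: v starts 51 cm/s; Δx = 51·2 + ½·12·2² = 126 cm; v ends 75 cm/s.
8–14 s: v starts 75 cm/s; Δx = 75·6 + ½·-4·6² = 378 cm; v ends 51 cm/s.
14–17 s: v starts 51 cm/s; Δx = 51·3 + ½·10·3² = 198 cm; v ends 81 cm/s.
x(17) = -10 + Σ Δx = 854 cm.

854 cm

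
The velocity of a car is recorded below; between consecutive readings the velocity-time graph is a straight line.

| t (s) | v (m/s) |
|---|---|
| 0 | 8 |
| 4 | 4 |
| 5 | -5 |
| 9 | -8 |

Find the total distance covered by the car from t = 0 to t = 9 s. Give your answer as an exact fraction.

Total distance travelled is ∫|v| dt — sum the magnitudes of each area piece.
0–4 s: |½(8 + 4)(4)| = 24 m
4–5 s: v = 0 at t = 40/9 s; triangle areas 8/9 + 25/18 = 41/18 m
5–9 s: |½(-5 + -8)(4)| = 26 m
Total distance = 941/18 m

941/18 m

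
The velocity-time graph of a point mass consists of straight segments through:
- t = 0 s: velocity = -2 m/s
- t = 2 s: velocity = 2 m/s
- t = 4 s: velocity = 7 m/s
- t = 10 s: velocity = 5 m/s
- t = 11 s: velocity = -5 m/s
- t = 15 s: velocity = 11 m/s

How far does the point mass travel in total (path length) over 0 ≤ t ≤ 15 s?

67.75 m

Total distance travelled is ∫|v| dt — sum the magnitudes of each area piece.
0–2 s: v = 0 at t = 1 s; triangle areas 1 + 1 = 2 m
2–4 s: |½(2 + 7)(2)| = 9 m
4–10 s: |½(7 + 5)(6)| = 36 m
10–11 s: v = 0 at t = 10.5 s; triangle areas 1.25 + 1.25 = 2.5 m
11–15 s: v = 0 at t = 12.25 s; triangle areas 3.125 + 15.125 = 18.25 m
Total distance = 67.75 m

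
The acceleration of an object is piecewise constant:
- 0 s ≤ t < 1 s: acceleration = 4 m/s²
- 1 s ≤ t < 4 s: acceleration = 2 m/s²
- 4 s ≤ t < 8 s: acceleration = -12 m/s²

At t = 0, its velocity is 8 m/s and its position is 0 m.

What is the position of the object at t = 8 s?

On each constant-a segment, Δv = aΔt and Δx = v₀Δt + ½aΔt²; chain segment to segment.
0–1 s: v starts 8 m/s; Δx = 8·1 + ½·4·1² = 10 m; v ends 12 m/s.
1–4 s: v starts 12 m/s; Δx = 12·3 + ½·2·3² = 45 m; v ends 18 m/s.
4–8 s: v starts 18 m/s; Δx = 18·4 + ½·-12·4² = -24 m; v ends -30 m/s.
x(8) = 0 + Σ Δx = 31 m.

31 m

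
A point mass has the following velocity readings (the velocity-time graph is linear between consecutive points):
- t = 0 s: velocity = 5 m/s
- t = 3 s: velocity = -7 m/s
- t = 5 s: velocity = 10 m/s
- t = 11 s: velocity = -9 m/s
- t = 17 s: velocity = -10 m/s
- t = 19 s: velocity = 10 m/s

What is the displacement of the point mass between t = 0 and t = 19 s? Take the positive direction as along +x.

Net displacement equals the area under the velocity-time graph (areas below the axis count negative).
0–3 s: ½(5 + -7)(3) = -3 m
3–5 s: ½(-7 + 10)(2) = 3 m
5–11 s: ½(10 + -9)(6) = 3 m
11–17 s: ½(-9 + -10)(6) = -57 m
17–19 s: ½(-10 + 10)(2) = 0 m
Net displacement = -54 m

-54 m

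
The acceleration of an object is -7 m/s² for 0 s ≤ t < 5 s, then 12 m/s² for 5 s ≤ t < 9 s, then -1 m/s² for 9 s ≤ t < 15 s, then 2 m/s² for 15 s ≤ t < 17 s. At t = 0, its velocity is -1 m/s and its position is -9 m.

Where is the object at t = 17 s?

-79.5 m

On each constant-a segment, Δv = aΔt and Δx = v₀Δt + ½aΔt²; chain segment to segment.
0–5 s: v starts -1 m/s; Δx = -1·5 + ½·-7·5² = -92.5 m; v ends -36 m/s.
5–9 s: v starts -36 m/s; Δx = -36·4 + ½·12·4² = -48 m; v ends 12 m/s.
9–15 s: v starts 12 m/s; Δx = 12·6 + ½·-1·6² = 54 m; v ends 6 m/s.
15–17 s: v starts 6 m/s; Δx = 6·2 + ½·2·2² = 16 m; v ends 10 m/s.
x(17) = -9 + Σ Δx = -79.5 m.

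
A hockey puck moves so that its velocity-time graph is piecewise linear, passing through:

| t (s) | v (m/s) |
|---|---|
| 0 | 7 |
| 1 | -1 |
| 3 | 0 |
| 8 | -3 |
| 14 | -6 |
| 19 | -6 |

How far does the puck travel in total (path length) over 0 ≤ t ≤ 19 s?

Total distance travelled is ∫|v| dt — sum the magnitudes of each area piece.
0–1 s: v = 0 at t = 0.875 s; triangle areas 3.0625 + 0.0625 = 3.125 m
1–3 s: |½(-1 + 0)(2)| = 1 m
3–8 s: |½(0 + -3)(5)| = 7.5 m
8–14 s: |½(-3 + -6)(6)| = 27 m
14–19 s: |-6| × 5 = 30 m
Total distance = 68.625 m

68.625 m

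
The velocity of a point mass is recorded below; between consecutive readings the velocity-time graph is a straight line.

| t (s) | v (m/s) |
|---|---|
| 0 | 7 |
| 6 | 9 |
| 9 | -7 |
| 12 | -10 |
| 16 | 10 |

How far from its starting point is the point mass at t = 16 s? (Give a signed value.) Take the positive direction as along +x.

Displacement is the signed area under the v-t curve.
0–6 s: ½(7 + 9)(6) = 48 m
6–9 s: ½(9 + -7)(3) = 3 m
9–12 s: ½(-7 + -10)(3) = -25.5 m
12–16 s: ½(-10 + 10)(4) = 0 m
Net displacement = 25.5 m

25.5 m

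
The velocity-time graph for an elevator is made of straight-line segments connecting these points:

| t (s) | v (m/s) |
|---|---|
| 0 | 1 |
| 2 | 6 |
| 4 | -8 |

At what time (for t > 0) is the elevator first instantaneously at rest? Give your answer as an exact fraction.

v changes sign on 2–4 s (from 6 to -8); the graph is linear there, so v = 0 at t = 2 + (-6)·(4 − 2)/(-8 − 6) = 20/7 s.

t = 20/7 s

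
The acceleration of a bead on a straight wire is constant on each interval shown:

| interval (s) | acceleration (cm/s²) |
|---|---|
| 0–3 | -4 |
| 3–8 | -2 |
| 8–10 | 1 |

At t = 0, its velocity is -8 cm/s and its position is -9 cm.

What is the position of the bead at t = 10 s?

On each constant-a segment, Δv = aΔt and Δx = v₀Δt + ½aΔt²; chain segment to segment.
0–3 s: v starts -8 cm/s; Δx = -8·3 + ½·-4·3² = -42 cm; v ends -20 cm/s.
3–8 s: v starts -20 cm/s; Δx = -20·5 + ½·-2·5² = -125 cm; v ends -30 cm/s.
8–10 s: v starts -30 cm/s; Δx = -30·2 + ½·1·2² = -58 cm; v ends -28 cm/s.
x(10) = -9 + Σ Δx = -234 cm.

-234 cm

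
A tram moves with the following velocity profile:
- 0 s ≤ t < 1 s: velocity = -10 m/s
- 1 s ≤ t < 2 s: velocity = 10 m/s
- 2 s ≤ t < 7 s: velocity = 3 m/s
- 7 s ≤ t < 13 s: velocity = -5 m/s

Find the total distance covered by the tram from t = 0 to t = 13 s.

65 m

Total distance travelled is ∫|v| dt — sum the magnitudes of each area piece.
0–1 s: |-10| × 1 = 10 m
1–2 s: |10| × 1 = 10 m
2–7 s: |3| × 5 = 15 m
7–13 s: |-5| × 6 = 30 m
Total distance = 65 m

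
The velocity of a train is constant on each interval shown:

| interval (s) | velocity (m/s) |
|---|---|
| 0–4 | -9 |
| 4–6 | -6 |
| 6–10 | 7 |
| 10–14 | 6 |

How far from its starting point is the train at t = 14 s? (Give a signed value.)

4 m

Net displacement equals the area under the velocity-time graph (areas below the axis count negative).
0–4 s: -9 × 4 = -36 m
4–6 s: -6 × 2 = -12 m
6–10 s: 7 × 4 = 28 m
10–14 s: 6 × 4 = 24 m
Net displacement = 4 m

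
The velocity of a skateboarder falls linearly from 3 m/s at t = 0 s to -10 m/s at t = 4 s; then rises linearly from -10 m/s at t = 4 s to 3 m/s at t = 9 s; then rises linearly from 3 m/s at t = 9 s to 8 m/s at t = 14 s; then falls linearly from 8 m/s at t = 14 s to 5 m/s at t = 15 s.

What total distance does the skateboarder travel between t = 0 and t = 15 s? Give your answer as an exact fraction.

Total distance travelled is ∫|v| dt — sum the magnitudes of each area piece.
0–4 s: v = 0 at t = 12/13 s; triangle areas 18/13 + 200/13 = 218/13 m
4–9 s: v = 0 at t = 102/13 s; triangle areas 250/13 + 45/26 = 545/26 m
9–14 s: |½(3 + 8)(5)| = 27.5 m
14–15 s: |½(8 + 5)(1)| = 6.5 m
Total distance = 1865/26 m

1865/26 m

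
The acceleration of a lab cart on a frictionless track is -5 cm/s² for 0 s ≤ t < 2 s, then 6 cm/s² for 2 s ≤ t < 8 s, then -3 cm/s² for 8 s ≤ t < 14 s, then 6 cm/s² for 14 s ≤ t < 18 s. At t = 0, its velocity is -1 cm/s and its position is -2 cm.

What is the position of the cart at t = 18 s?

200 cm

On each constant-a segment, Δv = aΔt and Δx = v₀Δt + ½aΔt²; chain segment to segment.
0–2 s: v starts -1 cm/s; Δx = -1·2 + ½·-5·2² = -12 cm; v ends -11 cm/s.
2–8 s: v starts -11 cm/s; Δx = -11·6 + ½·6·6² = 42 cm; v ends 25 cm/s.
8–14 s: v starts 25 cm/s; Δx = 25·6 + ½·-3·6² = 96 cm; v ends 7 cm/s.
14–18 s: v starts 7 cm/s; Δx = 7·4 + ½·6·4² = 76 cm; v ends 31 cm/s.
x(18) = -2 + Σ Δx = 200 cm.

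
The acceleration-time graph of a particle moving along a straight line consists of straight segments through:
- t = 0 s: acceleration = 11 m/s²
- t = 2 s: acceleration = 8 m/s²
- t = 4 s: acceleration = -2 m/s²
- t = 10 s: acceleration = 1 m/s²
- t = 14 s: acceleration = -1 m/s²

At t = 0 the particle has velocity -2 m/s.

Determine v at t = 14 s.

20 m/s

Δv equals the area under the a-t graph; then v = v₀ + Δv.
0–2 s: ½(11 + 8)(2) = 19 m/s
2–4 s: ½(8 + -2)(2) = 6 m/s
4–10 s: ½(-2 + 1)(6) = -3 m/s
10–14 s: ½(1 + -1)(4) = 0 m/s
Δv = 22 m/s, so v(14) = -2 + (22) = 20 m/s.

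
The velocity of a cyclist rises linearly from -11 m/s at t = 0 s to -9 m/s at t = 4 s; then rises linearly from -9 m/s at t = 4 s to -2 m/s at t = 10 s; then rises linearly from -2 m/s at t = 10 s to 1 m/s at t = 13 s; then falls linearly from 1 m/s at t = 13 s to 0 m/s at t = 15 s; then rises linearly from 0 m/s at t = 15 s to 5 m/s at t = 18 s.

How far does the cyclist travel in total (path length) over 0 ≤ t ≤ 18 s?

84 m

Distance (not displacement) is the total path length: add the absolute areas under v-t.
0–4 s: |½(-11 + -9)(4)| = 40 m
4–10 s: |½(-9 + -2)(6)| = 33 m
10–13 s: v = 0 at t = 12 s; triangle areas 2 + 0.5 = 2.5 m
13–15 s: |½(1 + 0)(2)| = 1 m
15–18 s: |½(0 + 5)(3)| = 7.5 m
Total distance = 84 m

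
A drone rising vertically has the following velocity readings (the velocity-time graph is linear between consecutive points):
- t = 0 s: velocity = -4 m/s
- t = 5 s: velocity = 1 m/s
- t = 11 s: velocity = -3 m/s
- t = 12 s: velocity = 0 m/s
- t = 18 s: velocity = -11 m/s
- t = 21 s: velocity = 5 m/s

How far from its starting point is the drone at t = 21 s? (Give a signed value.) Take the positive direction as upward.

-57 m

Displacement is the signed area under the v-t curve.
0–5 s: ½(-4 + 1)(5) = -7.5 m
5–11 s: ½(1 + -3)(6) = -6 m
11–12 s: ½(-3 + 0)(1) = -1.5 m
12–18 s: ½(0 + -11)(6) = -33 m
18–21 s: ½(-11 + 5)(3) = -9 m
Net displacement = -57 m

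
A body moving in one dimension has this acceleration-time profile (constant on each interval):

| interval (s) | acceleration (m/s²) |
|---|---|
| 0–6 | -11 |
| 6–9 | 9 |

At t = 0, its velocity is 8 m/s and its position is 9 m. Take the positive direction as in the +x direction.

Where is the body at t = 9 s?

On each constant-a segment, Δv = aΔt and Δx = v₀Δt + ½aΔt²; chain segment to segment.
0–6 s: v starts 8 m/s; Δx = 8·6 + ½·-11·6² = -150 m; v ends -58 m/s.
6–9 s: v starts -58 m/s; Δx = -58·3 + ½·9·3² = -133.5 m; v ends -31 m/s.
x(9) = 9 + Σ Δx = -274.5 m.

-274.5 m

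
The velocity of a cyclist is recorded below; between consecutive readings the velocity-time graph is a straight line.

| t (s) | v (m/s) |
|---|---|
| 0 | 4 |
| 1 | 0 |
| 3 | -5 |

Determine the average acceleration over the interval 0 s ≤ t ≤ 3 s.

Average acceleration = Δv/Δt = (-5 − 4)/(3 − 0) = -3 m/s².

-3 m/s²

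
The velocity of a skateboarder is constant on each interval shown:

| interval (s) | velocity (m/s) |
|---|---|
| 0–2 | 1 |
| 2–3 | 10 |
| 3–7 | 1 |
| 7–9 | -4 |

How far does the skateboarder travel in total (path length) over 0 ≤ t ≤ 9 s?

Total distance travelled is ∫|v| dt — sum the magnitudes of each area piece.
0–2 s: |1| × 2 = 2 m
2–3 s: |10| × 1 = 10 m
3–7 s: |1| × 4 = 4 m
7–9 s: |-4| × 2 = 8 m
Total distance = 24 m

24 m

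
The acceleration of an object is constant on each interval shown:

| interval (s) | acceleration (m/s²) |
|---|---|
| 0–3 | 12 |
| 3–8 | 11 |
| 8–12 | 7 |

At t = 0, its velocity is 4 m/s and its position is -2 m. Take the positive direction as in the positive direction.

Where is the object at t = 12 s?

837.5 m

On each constant-a segment, Δv = aΔt and Δx = v₀Δt + ½aΔt²; chain segment to segment.
0–3 s: v starts 4 m/s; Δx = 4·3 + ½·12·3² = 66 m; v ends 40 m/s.
3–8 s: v starts 40 m/s; Δx = 40·5 + ½·11·5² = 337.5 m; v ends 95 m/s.
8–12 s: v starts 95 m/s; Δx = 95·4 + ½·7·4² = 436 m; v ends 123 m/s.
x(12) = -2 + Σ Δx = 837.5 m.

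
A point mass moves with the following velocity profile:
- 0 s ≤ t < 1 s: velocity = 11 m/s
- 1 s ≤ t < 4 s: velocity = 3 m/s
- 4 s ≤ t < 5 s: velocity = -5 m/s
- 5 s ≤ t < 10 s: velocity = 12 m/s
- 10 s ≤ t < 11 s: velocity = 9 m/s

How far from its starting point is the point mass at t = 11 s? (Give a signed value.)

84 m

Net displacement equals the area under the velocity-time graph (areas below the axis count negative).
0–1 s: 11 × 1 = 11 m
1–4 s: 3 × 3 = 9 m
4–5 s: -5 × 1 = -5 m
5–10 s: 12 × 5 = 60 m
10–11 s: 9 × 1 = 9 m
Net displacement = 84 m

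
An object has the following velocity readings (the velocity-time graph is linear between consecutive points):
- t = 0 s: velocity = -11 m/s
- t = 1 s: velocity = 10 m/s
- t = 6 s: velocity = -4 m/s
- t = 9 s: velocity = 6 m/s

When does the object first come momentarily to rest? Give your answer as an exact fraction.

v changes sign on 0–1 s (from -11 to 10); the graph is linear there, so v = 0 at t = 0 + (11)·(1 − 0)/(10 − -11) = 11/21 s.

t = 11/21 s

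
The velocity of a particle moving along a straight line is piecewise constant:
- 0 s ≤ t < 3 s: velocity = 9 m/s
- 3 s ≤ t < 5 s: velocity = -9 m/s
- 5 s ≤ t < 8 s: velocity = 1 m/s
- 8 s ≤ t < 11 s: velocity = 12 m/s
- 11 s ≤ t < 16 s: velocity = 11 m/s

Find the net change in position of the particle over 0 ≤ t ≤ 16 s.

Net displacement equals the area under the velocity-time graph (areas below the axis count negative).
0–3 s: 9 × 3 = 27 m
3–5 s: -9 × 2 = -18 m
5–8 s: 1 × 3 = 3 m
8–11 s: 12 × 3 = 36 m
11–16 s: 11 × 5 = 55 m
Net displacement = 103 m

103 m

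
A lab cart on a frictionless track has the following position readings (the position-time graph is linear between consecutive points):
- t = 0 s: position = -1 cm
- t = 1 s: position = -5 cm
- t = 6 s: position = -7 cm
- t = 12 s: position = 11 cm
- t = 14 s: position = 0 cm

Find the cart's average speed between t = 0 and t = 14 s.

2.5 cm/s

Average speed = (total path length)/(elapsed time); on a piecewise-linear x-t graph the path length is Σ|Δx|.
0–1 s: |Δx| = |-5 − -1| = 4 cm
1–6 s: |Δx| = |-7 − -5| = 2 cm
6–12 s: |Δx| = |11 − -7| = 18 cm
12–14 s: |Δx| = |0 − 11| = 11 cm
Total path = 35 cm; average speed = 35/14 = 2.5 cm/s.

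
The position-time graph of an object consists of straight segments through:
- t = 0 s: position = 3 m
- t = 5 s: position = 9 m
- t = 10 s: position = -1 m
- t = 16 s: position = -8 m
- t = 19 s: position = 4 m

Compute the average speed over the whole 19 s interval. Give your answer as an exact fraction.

35/19 m/s

Average speed = (total path length)/(elapsed time); on a piecewise-linear x-t graph the path length is Σ|Δx|.
0–5 s: |Δx| = |9 − 3| = 6 m
5–10 s: |Δx| = |-1 − 9| = 10 m
10–16 s: |Δx| = |-8 − -1| = 7 m
16–19 s: |Δx| = |4 − -8| = 12 m
Total path = 35 m; average speed = 35/19 = 35/19 m/s.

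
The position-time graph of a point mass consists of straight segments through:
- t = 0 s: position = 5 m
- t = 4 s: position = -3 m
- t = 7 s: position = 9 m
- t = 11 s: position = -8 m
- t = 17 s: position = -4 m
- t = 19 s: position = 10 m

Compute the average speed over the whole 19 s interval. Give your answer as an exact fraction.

Average speed = (total path length)/(elapsed time); on a piecewise-linear x-t graph the path length is Σ|Δx|.
0–4 s: |Δx| = |-3 − 5| = 8 m
4–7 s: |Δx| = |9 − -3| = 12 m
7–11 s: |Δx| = |-8 − 9| = 17 m
11–17 s: |Δx| = |-4 − -8| = 4 m
17–19 s: |Δx| = |10 − -4| = 14 m
Total path = 55 m; average speed = 55/19 = 55/19 m/s.

55/19 m/s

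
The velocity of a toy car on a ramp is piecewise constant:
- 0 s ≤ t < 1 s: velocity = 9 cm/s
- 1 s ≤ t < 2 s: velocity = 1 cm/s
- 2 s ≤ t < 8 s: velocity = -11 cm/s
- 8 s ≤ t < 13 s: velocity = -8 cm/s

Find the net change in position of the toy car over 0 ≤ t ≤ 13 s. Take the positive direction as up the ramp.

Net displacement equals the area under the velocity-time graph (areas below the axis count negative).
0–1 s: 9 × 1 = 9 cm
1–2 s: 1 × 1 = 1 cm
2–8 s: -11 × 6 = -66 cm
8–13 s: -8 × 5 = -40 cm
Net displacement = -96 cm

-96 cm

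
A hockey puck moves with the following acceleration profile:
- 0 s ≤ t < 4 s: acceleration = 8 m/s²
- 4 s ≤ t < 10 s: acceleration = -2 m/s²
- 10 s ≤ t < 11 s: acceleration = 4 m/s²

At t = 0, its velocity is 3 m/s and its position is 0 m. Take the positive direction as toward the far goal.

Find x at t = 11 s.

275 m

On each constant-a segment, Δv = aΔt and Δx = v₀Δt + ½aΔt²; chain segment to segment.
0–4 s: v starts 3 m/s; Δx = 3·4 + ½·8·4² = 76 m; v ends 35 m/s.
4–10 s: v starts 35 m/s; Δx = 35·6 + ½·-2·6² = 174 m; v ends 23 m/s.
10–11 s: v starts 23 m/s; Δx = 23·1 + ½·4·1² = 25 m; v ends 27 m/s.
x(11) = 0 + Σ Δx = 275 m.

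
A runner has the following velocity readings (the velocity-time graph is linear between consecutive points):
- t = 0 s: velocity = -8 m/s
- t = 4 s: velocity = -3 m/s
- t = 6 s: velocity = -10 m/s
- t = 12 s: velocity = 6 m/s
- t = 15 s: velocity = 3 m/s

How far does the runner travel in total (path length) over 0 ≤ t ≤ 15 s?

Distance (not displacement) is the total path length: add the absolute areas under v-t.
0–4 s: |½(-8 + -3)(4)| = 22 m
4–6 s: |½(-3 + -10)(2)| = 13 m
6–12 s: v = 0 at t = 9.75 s; triangle areas 18.75 + 6.75 = 25.5 m
12–15 s: |½(6 + 3)(3)| = 13.5 m
Total distance = 74 m

74 m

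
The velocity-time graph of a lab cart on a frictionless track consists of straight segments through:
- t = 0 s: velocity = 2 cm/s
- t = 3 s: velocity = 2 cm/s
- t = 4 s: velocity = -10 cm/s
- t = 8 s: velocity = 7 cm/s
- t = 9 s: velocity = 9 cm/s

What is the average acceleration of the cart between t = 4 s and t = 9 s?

Average acceleration = Δv/Δt = (9 − -10)/(9 − 4) = 3.8 cm/s².

3.8 cm/s²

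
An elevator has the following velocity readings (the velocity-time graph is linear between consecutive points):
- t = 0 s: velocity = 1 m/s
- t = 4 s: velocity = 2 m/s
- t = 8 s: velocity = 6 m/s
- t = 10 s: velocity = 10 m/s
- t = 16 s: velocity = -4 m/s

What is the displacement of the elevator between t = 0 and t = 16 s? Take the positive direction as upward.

Displacement is the signed area under the v-t curve.
0–4 s: ½(1 + 2)(4) = 6 m
4–8 s: ½(2 + 6)(4) = 16 m
8–10 s: ½(6 + 10)(2) = 16 m
10–16 s: ½(10 + -4)(6) = 18 m
Net displacement = 56 m

56 m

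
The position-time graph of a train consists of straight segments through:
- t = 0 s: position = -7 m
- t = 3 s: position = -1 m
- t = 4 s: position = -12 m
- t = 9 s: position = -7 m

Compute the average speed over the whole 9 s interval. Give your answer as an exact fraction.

22/9 m/s

Average speed = (total path length)/(elapsed time); on a piecewise-linear x-t graph the path length is Σ|Δx|.
0–3 s: |Δx| = |-1 − -7| = 6 m
3–4 s: |Δx| = |-12 − -1| = 11 m
4–9 s: |Δx| = |-7 − -12| = 5 m
Total path = 22 m; average speed = 22/9 = 22/9 m/s.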